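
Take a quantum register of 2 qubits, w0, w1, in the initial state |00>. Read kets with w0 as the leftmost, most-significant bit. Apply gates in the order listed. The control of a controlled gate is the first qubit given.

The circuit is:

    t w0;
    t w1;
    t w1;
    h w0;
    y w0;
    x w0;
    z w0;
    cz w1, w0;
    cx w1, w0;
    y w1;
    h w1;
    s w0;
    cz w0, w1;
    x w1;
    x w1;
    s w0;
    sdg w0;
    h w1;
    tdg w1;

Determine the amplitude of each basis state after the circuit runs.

The final amplitudes are 0 on |00>, sqrt(2)*exp(3*I*pi/4)/2 on |01>, -sqrt(2)*I/2 on |10>, 0 on |11>.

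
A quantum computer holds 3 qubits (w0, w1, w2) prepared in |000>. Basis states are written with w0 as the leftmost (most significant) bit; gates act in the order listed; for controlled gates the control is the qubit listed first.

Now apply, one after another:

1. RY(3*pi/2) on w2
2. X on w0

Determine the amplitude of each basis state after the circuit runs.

The resulting statevector has amplitude -sqrt(2)/2 on |100>, sqrt(2)/2 on |101>, and 0 on every other basis state.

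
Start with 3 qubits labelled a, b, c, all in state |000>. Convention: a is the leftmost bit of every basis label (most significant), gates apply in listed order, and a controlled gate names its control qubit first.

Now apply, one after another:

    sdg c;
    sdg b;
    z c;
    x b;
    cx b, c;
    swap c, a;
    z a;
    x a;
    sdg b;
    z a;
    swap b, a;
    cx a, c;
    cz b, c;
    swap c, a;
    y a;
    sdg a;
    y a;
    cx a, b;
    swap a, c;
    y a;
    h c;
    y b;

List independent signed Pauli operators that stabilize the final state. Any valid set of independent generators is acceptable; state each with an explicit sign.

The final state is stabilized by the group generated by -IIX, +ZII, +IZI; other independent generating sets are equally valid.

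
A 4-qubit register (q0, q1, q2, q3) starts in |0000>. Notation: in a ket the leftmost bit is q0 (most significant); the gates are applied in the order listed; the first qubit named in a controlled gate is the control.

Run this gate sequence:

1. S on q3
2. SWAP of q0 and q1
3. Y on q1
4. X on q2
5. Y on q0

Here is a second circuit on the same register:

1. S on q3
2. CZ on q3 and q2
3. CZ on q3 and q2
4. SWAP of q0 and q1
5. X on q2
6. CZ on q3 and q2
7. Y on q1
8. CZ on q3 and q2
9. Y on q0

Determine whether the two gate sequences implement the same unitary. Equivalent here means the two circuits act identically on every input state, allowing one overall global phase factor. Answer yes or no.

Yes, they are equivalent — the unitaries differ by at most a global phase.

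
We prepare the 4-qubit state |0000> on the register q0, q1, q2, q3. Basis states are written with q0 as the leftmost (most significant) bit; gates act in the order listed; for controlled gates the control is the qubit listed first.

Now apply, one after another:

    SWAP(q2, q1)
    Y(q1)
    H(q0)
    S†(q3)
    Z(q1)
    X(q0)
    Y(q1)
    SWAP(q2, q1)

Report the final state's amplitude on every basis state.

The resulting statevector has amplitude -sqrt(2)/2 on |0000>, -sqrt(2)/2 on |1000>, and 0 on every other basis state.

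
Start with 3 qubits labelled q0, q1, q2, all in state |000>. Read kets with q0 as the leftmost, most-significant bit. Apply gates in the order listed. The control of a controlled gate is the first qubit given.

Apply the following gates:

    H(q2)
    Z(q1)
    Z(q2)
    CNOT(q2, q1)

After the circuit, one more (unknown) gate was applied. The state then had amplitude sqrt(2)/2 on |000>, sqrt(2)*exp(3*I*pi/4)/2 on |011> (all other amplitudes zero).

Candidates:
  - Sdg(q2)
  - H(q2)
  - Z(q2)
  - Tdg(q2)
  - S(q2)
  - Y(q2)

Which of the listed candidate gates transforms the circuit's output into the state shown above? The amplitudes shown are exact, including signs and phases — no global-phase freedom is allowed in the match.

The applied gate was Tdg(q2).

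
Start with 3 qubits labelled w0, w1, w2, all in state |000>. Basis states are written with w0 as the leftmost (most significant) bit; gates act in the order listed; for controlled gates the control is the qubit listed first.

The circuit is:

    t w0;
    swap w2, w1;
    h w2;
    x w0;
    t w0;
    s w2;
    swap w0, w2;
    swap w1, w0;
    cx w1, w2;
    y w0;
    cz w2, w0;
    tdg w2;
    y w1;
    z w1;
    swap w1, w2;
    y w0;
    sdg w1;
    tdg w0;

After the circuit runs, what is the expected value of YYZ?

The observable YYZ averages to 0.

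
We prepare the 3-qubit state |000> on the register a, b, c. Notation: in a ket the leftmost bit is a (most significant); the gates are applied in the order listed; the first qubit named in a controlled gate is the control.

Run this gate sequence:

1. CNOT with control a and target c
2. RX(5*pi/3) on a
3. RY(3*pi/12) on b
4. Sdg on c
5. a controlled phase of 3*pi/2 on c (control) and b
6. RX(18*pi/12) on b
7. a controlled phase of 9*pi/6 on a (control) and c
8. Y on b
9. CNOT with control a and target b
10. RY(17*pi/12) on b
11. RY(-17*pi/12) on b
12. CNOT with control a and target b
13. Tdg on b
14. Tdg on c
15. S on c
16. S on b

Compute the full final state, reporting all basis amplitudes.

The final amplitudes are sqrt(6)*sqrt(sqrt(2) + 2)/8 - sqrt(6)*I*sqrt(2 - sqrt(2))/8 on |000>, 0 on |001>, sqrt(6)*(-sqrt(2 - sqrt(2)) + I*sqrt(sqrt(2) + 2))*exp(I*pi/4)/8 on |010>, 0 on |011>, sqrt(2)*sqrt(2 - sqrt(2))/8 + sqrt(2)*I*sqrt(sqrt(2) + 2)/8 on |100>, 0 on |101>, sqrt(2)*(-sqrt(sqrt(2) + 2) - I*sqrt(2 - sqrt(2)))*exp(I*pi/4)/8 on |110>, 0 on |111>. Key observation: the block from step 9 through step 12 cancels to the identity and can be dropped.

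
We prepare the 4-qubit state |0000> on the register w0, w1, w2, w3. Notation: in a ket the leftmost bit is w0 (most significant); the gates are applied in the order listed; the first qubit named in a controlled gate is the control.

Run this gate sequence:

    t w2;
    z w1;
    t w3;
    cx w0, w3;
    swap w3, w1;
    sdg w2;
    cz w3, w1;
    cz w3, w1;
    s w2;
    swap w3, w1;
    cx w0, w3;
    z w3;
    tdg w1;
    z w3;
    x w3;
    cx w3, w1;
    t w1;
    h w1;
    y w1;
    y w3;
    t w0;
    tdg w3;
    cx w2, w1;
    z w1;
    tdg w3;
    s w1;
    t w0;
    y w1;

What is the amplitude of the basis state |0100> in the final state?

|0100> carries amplitude sqrt(2)*exp(3*I*pi/4)/2 in the final state.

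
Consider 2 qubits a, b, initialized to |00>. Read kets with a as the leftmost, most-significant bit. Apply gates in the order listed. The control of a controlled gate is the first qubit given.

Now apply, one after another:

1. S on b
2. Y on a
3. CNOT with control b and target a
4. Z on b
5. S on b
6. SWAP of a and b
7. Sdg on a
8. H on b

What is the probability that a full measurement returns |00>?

The probability of measuring |00> is 1/2.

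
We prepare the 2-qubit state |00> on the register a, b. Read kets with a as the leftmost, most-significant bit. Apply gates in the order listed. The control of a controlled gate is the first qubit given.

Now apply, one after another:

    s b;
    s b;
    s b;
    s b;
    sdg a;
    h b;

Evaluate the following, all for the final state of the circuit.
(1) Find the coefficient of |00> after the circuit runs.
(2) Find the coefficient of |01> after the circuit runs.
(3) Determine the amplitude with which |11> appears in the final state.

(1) The amplitude on |00> is sqrt(2)/2. Key observation: the block from step 1 through step 4 cancels to the identity and can be dropped.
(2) |01> carries amplitude sqrt(2)/2 in the final state.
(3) The amplitude on |11> is 0.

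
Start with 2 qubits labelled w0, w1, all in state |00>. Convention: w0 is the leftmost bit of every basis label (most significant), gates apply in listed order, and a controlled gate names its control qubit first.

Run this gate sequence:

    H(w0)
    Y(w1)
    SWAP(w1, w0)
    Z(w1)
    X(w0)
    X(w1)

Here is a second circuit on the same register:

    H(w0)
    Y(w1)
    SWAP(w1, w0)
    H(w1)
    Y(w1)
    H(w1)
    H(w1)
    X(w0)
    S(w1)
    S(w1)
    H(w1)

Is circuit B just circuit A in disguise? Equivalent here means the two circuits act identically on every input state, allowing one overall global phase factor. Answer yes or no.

No: there is an input state on which the two circuits produce genuinely different outputs (not merely differing by a phase).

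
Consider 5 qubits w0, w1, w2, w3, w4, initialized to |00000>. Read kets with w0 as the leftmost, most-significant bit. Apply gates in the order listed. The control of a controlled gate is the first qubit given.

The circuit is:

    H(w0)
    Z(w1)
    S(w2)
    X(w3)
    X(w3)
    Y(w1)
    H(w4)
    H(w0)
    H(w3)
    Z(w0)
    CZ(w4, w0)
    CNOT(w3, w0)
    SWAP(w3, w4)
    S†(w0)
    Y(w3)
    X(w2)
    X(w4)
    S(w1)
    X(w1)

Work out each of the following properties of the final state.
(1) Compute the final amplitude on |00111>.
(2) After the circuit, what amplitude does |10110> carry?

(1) The final state's coefficient on |00111> equals -I/2.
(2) The final state's coefficient on |10110> equals -1/2.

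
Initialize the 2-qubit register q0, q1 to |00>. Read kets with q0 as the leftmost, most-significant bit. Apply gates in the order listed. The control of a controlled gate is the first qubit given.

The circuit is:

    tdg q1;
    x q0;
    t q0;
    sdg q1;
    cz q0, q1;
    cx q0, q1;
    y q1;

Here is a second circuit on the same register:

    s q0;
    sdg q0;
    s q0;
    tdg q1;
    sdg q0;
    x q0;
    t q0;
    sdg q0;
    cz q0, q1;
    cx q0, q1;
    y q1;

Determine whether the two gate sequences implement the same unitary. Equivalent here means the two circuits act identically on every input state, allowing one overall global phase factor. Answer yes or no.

No, they are not equivalent — no single phase factor reconciles the two unitaries.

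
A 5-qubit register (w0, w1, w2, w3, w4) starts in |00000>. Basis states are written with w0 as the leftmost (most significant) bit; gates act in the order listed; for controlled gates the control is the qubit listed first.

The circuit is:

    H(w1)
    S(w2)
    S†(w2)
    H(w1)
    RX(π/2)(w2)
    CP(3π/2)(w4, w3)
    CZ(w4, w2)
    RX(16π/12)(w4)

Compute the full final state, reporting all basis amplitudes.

After the circuit, the state carries amplitude -sqrt(2)/4 on |00000>, -sqrt(6)*I/4 on |00001>, sqrt(2)*I/4 on |00100>, -sqrt(6)/4 on |00101>, and 0 on every other basis state. Key observation: gates 1-4 undo each other exactly, leaving only the rest of the circuit to track.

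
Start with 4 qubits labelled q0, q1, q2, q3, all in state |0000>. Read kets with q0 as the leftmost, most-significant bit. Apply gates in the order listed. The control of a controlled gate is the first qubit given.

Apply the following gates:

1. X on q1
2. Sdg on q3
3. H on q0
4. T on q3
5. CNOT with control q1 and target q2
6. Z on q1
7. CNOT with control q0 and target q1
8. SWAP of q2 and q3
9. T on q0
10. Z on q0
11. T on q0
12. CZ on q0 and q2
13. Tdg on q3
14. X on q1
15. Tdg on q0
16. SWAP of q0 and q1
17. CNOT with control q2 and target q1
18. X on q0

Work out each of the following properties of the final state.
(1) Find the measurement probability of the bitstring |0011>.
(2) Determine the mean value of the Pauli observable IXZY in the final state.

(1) Outcome |0011> occurs with probability 0.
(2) In the final state, IXZY has expectation 0.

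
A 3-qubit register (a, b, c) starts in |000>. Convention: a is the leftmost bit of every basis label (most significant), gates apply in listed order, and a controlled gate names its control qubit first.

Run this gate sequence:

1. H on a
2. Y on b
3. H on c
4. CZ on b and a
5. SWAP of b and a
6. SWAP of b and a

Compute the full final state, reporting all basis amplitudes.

After the circuit, the state carries amplitude 0 on |000>, 0 on |001>, I/2 on |010>, I/2 on |011>, 0 on |100>, 0 on |101>, -I/2 on |110>, -I/2 on |111>. Key observation: steps 5-6 multiply out to the identity, so the circuit reduces to the remaining gates.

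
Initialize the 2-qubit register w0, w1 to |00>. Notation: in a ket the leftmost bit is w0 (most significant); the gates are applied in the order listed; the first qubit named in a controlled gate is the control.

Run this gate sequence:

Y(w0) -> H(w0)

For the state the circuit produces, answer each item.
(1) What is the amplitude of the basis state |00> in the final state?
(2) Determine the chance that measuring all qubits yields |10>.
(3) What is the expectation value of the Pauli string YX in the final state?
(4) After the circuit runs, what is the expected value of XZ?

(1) |00> carries amplitude sqrt(2)*I/2 in the final state.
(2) The probability of measuring |10> is 1/2.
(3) In the final state, YX has expectation 0.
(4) The observable XZ averages to -1.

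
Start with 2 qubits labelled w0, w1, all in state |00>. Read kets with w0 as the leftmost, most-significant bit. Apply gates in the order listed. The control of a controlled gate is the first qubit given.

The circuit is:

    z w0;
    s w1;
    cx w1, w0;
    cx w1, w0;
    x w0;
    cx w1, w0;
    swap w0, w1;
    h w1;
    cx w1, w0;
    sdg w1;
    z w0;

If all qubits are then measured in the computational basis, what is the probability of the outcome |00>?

The probability of measuring |00> is 1/2.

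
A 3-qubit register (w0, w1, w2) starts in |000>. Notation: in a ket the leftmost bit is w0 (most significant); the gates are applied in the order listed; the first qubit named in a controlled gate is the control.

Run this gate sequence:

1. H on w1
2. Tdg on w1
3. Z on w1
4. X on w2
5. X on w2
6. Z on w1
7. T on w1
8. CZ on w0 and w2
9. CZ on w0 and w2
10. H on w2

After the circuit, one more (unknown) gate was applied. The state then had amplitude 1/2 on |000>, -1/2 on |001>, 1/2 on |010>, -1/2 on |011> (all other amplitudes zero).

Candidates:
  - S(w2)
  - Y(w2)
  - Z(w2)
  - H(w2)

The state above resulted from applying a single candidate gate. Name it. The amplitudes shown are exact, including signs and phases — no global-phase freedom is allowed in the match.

It was Z(w2) that produced the state shown. Key observation: steps 2-7 multiply out to the identity, so the circuit reduces to the remaining gates.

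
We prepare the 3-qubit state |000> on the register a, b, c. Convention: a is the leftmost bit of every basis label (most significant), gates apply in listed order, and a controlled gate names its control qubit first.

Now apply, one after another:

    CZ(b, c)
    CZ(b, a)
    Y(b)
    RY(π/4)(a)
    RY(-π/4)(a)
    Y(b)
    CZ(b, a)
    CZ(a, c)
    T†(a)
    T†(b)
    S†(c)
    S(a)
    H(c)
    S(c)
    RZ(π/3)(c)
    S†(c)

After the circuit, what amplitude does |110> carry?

The amplitude on |110> is 0. Key observation: steps 2-7 multiply out to the identity, so the circuit reduces to the remaining gates.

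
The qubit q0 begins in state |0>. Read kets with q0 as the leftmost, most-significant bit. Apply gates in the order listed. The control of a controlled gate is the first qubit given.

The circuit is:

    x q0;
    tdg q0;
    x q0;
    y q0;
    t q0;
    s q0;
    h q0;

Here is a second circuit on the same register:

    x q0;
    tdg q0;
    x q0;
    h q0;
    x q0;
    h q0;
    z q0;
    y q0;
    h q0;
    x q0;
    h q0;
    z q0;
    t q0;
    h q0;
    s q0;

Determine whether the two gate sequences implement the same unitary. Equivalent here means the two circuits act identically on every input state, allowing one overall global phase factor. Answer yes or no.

No — the two circuits implement different unitaries, even allowing a global phase.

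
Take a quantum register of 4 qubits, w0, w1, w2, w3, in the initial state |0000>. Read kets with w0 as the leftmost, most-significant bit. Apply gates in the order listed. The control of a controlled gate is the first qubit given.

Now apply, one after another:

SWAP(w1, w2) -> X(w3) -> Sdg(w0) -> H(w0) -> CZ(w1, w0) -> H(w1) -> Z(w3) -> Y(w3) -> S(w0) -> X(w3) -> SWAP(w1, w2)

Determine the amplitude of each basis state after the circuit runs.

The resulting statevector has amplitude I/2 on |0001>, I/2 on |0011>, -1/2 on |1001>, -1/2 on |1011>, and 0 on every other basis state.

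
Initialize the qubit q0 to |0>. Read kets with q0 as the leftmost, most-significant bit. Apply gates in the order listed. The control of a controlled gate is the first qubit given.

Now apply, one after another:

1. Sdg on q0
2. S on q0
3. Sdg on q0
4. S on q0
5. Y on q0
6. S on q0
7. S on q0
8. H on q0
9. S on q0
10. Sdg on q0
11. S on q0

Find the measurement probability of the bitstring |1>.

The probability of measuring |1> is 1/2.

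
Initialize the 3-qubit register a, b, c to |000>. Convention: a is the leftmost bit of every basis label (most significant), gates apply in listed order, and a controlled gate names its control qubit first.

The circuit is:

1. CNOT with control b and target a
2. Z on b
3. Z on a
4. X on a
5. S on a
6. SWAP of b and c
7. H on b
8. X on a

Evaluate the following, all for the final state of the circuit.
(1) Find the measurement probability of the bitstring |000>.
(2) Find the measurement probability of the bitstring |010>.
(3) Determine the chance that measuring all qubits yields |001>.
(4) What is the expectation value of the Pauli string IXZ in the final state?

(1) Outcome |000> occurs with probability 1/2.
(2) Outcome |010> occurs with probability 1/2.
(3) Outcome |001> occurs with probability 0.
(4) In the final state, IXZ has expectation 1.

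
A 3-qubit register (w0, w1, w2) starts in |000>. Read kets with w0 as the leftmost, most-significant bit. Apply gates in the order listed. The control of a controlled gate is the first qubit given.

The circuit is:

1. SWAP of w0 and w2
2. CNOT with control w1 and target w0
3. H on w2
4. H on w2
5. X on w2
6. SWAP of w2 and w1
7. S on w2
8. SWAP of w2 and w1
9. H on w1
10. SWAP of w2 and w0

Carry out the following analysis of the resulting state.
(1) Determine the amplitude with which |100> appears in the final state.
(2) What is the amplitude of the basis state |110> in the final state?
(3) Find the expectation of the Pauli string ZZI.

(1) The amplitude on |100> is sqrt(2)/2.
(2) The amplitude on |110> is sqrt(2)/2.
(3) The expectation value of ZZI is 0.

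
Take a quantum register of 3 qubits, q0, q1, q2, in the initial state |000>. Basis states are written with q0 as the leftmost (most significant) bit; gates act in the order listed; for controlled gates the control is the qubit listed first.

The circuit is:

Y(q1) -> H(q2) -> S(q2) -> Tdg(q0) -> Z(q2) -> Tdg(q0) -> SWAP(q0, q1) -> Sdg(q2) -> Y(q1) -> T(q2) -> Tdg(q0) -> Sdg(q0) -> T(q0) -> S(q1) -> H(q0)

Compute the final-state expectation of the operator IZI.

The expectation value of IZI is -1.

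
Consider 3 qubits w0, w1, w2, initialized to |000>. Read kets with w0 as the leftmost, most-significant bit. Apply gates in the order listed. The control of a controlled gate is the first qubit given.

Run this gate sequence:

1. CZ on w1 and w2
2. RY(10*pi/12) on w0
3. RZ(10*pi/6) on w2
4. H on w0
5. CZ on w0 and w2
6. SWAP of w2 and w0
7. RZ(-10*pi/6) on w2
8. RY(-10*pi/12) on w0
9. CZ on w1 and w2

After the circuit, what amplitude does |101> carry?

The amplitude on |101> is (sqrt(2) + sqrt(6))*exp(I*pi/3)/8.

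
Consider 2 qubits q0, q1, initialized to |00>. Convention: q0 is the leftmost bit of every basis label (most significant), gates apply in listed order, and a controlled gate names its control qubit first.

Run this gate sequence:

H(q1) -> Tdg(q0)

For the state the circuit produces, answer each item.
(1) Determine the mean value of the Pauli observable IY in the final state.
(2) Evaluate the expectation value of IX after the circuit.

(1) In the final state, IY has expectation 0.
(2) In the final state, IX has expectation 1.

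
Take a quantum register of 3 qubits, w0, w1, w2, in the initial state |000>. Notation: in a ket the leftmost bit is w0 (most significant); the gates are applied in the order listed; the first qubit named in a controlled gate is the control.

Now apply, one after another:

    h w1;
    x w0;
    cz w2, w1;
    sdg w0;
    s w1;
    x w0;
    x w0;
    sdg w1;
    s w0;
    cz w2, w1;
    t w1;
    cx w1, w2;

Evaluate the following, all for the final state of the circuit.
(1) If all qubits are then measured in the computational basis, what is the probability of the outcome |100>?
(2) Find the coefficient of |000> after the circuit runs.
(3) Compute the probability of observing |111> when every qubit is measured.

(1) A full measurement returns |100> with probability 1/2. Key observation: gates 3-10 undo each other exactly, leaving only the rest of the circuit to track.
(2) The amplitude on |000> is 0.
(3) Outcome |111> occurs with probability 1/2.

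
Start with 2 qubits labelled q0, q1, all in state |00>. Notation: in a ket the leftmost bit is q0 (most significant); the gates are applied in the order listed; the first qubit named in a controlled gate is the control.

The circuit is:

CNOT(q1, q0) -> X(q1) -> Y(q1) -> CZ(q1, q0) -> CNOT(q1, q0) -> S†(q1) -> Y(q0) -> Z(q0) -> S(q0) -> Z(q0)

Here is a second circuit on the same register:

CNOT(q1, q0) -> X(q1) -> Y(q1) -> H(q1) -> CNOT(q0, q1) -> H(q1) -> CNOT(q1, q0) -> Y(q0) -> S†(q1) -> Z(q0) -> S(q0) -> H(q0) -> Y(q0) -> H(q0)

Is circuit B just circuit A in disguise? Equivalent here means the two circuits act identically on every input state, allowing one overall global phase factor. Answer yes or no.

No — the two circuits implement different unitaries, even allowing a global phase.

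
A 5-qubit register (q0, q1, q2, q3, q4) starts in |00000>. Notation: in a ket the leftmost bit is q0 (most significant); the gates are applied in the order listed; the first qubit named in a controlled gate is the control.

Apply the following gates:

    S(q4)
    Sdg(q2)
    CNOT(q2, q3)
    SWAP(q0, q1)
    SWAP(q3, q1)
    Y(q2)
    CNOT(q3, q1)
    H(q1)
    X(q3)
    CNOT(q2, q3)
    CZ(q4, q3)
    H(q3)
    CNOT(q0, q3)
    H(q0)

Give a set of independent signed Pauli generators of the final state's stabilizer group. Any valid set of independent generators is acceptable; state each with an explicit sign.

The stabilizer group can be generated by +XIIII, +IXIII, +IIIXI, -IIZII, +IIIIZ, among other valid generating sets.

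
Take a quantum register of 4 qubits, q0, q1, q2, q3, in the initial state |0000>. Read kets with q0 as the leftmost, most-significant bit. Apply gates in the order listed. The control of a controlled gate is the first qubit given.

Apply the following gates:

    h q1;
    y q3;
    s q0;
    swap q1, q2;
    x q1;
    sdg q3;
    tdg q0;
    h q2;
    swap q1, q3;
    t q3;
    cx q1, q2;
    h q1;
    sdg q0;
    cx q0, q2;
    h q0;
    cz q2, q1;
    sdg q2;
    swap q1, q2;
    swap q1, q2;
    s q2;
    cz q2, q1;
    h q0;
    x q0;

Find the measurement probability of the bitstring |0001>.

Outcome |0001> occurs with probability 0. Key observation: steps 15-22 multiply out to the identity, so the circuit reduces to the remaining gates.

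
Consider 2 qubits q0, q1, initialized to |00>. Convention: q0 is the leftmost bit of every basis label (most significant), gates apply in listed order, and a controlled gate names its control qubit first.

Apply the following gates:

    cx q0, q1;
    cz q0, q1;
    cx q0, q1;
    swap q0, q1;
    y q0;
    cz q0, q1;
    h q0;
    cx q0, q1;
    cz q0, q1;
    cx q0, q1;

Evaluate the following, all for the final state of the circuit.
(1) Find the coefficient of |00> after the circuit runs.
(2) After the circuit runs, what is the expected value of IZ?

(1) The amplitude on |00> is sqrt(2)*I/2.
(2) In the final state, IZ has expectation 1.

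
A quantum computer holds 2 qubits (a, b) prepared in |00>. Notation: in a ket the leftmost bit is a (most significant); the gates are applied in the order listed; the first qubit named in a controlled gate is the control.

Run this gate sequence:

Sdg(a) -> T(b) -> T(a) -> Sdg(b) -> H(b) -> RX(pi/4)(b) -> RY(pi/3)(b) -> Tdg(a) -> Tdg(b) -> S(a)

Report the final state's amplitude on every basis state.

The final amplitudes are -sqrt(2*sqrt(2) + 4)/8 + sqrt(6*sqrt(2) + 12)/8 - I*sqrt(12 - 6*sqrt(2))/8 + I*sqrt(4 - 2*sqrt(2))/8 on |00>, -sqrt(6*sqrt(2) + 12)*exp(3*I*pi/4)/8 - sqrt(2*sqrt(2) + 4)*exp(3*I*pi/4)/8 - sqrt(12 - 6*sqrt(2))*exp(I*pi/4)/8 - sqrt(4 - 2*sqrt(2))*exp(I*pi/4)/8 on |01>, 0 on |10>, 0 on |11>.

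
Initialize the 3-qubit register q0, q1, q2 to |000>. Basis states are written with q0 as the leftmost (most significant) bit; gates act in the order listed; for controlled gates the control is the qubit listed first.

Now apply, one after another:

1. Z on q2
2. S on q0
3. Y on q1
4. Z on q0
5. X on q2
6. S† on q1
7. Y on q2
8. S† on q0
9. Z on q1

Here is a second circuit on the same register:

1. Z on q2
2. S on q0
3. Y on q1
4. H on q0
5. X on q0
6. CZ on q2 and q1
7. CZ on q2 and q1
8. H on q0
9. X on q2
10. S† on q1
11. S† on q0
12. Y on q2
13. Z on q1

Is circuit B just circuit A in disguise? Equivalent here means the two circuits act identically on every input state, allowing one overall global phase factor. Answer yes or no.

Yes — the two circuits implement the same unitary up to a global phase.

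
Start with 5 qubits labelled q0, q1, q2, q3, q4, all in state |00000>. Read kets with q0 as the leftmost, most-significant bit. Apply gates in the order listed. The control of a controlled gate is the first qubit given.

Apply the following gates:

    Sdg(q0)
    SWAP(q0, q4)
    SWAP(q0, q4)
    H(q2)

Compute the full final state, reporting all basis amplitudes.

The resulting statevector has amplitude sqrt(2)/2 on |00000>, sqrt(2)/2 on |00100>, and 0 on every other basis state.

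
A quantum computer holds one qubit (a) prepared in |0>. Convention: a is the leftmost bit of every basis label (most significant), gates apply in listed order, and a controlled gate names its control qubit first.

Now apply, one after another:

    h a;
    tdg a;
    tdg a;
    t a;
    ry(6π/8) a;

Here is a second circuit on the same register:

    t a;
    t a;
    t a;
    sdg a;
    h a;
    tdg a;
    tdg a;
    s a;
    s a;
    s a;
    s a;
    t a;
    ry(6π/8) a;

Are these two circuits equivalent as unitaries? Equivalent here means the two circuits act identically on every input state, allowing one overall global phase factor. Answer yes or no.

No, they are not equivalent — no single phase factor reconciles the two unitaries.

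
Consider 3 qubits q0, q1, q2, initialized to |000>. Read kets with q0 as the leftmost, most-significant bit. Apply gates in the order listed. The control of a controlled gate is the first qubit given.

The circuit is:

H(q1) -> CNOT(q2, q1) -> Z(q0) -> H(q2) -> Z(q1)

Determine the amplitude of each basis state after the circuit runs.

The resulting statevector has amplitude 1/2 on |000>, 1/2 on |001>, -1/2 on |010>, -1/2 on |011>, 0 on |100>, 0 on |101>, 0 on |110>, 0 on |111>.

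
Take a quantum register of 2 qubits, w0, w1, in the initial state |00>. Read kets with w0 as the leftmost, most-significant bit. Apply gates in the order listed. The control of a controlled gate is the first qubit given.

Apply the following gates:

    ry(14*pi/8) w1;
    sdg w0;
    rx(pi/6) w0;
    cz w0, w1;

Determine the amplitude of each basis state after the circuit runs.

The resulting statevector has amplitude sqrt(sqrt(2) + 2)*(-sqrt(6) - sqrt(2))/8 on |00>, sqrt(2 - sqrt(2))*(sqrt(2) + sqrt(6))/8 on |01>, -sqrt(2)*I*sqrt(sqrt(2) + 2)/8 + sqrt(6)*I*sqrt(sqrt(2) + 2)/8 on |10>, -sqrt(2)*I*sqrt(2 - sqrt(2))/8 + sqrt(6)*I*sqrt(2 - sqrt(2))/8 on |11>.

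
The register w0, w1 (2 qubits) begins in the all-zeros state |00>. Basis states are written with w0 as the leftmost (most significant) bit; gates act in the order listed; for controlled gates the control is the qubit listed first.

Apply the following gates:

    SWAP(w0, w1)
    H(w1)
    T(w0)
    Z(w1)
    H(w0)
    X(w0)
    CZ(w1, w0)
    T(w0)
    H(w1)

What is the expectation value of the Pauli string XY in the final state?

In the final state, XY has expectation -sqrt(2)/2.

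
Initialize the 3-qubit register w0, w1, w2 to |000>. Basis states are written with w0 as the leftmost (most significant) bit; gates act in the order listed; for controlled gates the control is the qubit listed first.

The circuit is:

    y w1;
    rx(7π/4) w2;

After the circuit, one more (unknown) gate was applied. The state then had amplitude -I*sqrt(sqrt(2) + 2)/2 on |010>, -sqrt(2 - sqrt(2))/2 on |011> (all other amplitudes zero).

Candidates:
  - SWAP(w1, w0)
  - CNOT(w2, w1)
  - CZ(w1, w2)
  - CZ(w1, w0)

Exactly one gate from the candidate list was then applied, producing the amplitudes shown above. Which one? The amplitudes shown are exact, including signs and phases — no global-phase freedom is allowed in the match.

The unique candidate consistent with the amplitudes is CZ(w1, w2).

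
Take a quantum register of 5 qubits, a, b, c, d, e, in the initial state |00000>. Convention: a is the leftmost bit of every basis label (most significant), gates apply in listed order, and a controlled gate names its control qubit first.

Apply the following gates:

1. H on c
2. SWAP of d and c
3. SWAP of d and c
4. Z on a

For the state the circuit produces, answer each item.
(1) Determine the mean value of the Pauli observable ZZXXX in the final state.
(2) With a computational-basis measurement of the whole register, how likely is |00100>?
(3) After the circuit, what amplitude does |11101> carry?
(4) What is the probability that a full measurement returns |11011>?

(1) The observable ZZXXX averages to 0. Key observation: the block from step 2 through step 3 cancels to the identity and can be dropped.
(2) The probability of measuring |00100> is 1/2.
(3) The final state's coefficient on |11101> equals 0.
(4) A full measurement returns |11011> with probability 0.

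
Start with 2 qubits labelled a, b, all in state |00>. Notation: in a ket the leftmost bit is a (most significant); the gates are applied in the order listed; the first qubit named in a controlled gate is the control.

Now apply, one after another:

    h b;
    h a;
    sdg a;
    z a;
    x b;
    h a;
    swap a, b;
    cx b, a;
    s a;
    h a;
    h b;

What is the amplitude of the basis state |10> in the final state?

The amplitude on |10> is sqrt(2)*(1 - I)/4.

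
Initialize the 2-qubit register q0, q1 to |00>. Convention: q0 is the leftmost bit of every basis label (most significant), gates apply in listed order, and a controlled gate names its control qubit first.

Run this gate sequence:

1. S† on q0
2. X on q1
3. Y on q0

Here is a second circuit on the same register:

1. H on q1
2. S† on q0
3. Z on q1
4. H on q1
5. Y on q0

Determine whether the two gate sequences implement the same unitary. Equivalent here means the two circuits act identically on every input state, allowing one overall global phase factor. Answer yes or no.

Yes: on every input state the two circuits agree up to one overall phase factor.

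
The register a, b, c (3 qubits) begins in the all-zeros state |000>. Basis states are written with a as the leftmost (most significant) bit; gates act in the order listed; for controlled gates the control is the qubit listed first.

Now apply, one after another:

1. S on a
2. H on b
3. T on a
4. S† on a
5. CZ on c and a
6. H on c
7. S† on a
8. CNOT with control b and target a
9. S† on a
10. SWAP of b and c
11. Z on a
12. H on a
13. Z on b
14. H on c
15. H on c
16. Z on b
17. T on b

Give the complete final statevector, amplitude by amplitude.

The final amplitudes are sqrt(2)/4 on |000>, sqrt(2)*I/4 on |001>, sqrt(2)*exp(I*pi/4)/4 on |010>, sqrt(2)*exp(3*I*pi/4)/4 on |011>, sqrt(2)/4 on |100>, -sqrt(2)*I/4 on |101>, sqrt(2)*exp(I*pi/4)/4 on |110>, -sqrt(2)*exp(3*I*pi/4)/4 on |111>. Key observation: steps 13-16 multiply out to the identity, so the circuit reduces to the remaining gates.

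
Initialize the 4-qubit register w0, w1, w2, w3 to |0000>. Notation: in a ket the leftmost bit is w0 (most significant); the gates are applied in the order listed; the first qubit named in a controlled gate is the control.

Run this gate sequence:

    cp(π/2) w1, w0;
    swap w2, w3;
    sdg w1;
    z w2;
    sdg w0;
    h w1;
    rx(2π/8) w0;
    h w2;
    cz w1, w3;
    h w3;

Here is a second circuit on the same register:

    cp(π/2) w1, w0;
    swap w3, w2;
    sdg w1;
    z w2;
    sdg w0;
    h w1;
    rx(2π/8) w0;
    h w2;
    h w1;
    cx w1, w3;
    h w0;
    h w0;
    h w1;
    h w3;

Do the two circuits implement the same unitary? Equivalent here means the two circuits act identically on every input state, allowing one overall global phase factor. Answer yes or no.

No, they are not equivalent — no single phase factor reconciles the two unitaries.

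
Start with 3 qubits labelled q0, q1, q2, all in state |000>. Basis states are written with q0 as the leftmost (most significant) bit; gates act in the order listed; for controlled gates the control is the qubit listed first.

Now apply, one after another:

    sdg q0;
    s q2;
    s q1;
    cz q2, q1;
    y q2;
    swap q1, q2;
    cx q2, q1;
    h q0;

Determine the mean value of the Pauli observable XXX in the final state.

In the final state, XXX has expectation 0.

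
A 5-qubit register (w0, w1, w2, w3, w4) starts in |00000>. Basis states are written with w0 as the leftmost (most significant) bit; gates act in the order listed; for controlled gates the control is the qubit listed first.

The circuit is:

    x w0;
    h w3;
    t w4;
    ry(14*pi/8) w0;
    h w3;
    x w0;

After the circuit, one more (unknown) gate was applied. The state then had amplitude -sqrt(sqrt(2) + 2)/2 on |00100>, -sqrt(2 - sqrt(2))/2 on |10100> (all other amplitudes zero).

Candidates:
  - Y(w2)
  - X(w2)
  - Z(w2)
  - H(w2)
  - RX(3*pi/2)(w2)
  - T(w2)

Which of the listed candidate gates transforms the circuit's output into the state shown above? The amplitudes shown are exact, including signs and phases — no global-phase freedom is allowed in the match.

It was X(w2) that produced the state shown.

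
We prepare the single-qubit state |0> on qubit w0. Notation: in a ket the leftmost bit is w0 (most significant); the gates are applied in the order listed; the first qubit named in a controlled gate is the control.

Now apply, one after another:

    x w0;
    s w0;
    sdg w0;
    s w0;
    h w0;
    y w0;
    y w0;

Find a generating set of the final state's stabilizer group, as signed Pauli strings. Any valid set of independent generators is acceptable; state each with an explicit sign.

The stabilizer group can be generated by -X, among other valid generating sets.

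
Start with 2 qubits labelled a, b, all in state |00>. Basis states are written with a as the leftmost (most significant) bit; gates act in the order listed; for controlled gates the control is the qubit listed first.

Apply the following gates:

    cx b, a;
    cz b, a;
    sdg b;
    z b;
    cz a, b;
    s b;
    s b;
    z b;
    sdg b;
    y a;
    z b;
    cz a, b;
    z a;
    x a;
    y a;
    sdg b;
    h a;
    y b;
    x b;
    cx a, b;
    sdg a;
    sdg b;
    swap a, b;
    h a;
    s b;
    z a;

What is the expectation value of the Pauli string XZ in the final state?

The expectation value of XZ is -1.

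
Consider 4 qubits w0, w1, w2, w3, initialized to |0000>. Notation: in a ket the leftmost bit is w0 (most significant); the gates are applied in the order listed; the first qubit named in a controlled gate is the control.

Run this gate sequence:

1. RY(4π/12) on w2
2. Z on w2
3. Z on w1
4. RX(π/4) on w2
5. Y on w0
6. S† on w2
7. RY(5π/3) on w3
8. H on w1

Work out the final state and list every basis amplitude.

The resulting statevector has amplitude 0 on |0000>, 0 on |0001>, 0 on |0010>, 0 on |0011>, 0 on |0100>, 0 on |0101>, 0 on |0110>, 0 on |0111>, sqrt(12 - 6*sqrt(2))/16 - 3*I*sqrt(2*sqrt(2) + 4)/16 on |1000>, -sqrt(4 - 2*sqrt(2))/16 + I*sqrt(6*sqrt(2) + 12)/16 on |1001>, sqrt(6*sqrt(2) + 12)/16 + 3*I*sqrt(4 - 2*sqrt(2))/16 on |1010>, -sqrt(2*sqrt(2) + 4)/16 - I*sqrt(12 - 6*sqrt(2))/16 on |1011>, sqrt(12 - 6*sqrt(2))/16 - 3*I*sqrt(2*sqrt(2) + 4)/16 on |1100>, -sqrt(4 - 2*sqrt(2))/16 + I*sqrt(6*sqrt(2) + 12)/16 on |1101>, sqrt(6*sqrt(2) + 12)/16 + 3*I*sqrt(4 - 2*sqrt(2))/16 on |1110>, -sqrt(2*sqrt(2) + 4)/16 - I*sqrt(12 - 6*sqrt(2))/16 on |1111>.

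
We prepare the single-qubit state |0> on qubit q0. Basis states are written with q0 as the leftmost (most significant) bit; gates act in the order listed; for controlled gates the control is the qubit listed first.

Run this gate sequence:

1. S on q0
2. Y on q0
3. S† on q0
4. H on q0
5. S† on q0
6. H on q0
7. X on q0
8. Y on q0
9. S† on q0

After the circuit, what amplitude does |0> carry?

The final state's coefficient on |0> equals 1/2 - I/2.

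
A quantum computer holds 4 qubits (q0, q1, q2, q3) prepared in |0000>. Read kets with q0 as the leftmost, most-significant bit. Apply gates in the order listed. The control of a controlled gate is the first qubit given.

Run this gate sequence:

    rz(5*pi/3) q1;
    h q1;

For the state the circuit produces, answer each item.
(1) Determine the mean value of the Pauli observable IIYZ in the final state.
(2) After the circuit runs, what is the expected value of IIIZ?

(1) The observable IIYZ averages to 0.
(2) The expectation value of IIIZ is 1.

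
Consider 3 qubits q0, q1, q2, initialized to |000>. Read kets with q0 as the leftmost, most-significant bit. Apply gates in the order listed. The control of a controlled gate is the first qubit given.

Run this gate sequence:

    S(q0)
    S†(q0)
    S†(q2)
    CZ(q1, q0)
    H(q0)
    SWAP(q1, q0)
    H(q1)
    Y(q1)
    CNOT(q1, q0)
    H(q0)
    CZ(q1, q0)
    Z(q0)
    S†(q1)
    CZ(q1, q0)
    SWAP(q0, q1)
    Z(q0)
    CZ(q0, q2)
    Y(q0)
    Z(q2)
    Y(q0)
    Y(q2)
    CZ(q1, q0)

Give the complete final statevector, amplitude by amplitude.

The resulting statevector has amplitude -sqrt(2)*I/2 on |101>, sqrt(2)*I/2 on |111>, and 0 on every other basis state.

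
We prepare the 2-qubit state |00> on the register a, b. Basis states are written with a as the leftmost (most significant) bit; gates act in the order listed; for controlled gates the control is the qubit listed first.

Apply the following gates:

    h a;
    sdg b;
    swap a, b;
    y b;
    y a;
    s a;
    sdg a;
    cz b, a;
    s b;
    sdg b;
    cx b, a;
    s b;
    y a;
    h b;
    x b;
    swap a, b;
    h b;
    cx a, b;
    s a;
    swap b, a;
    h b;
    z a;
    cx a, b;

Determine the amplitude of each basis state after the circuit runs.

The final amplitudes are 1/2 on |00>, -I/2 on |01>, 1/2 on |10>, I/2 on |11>.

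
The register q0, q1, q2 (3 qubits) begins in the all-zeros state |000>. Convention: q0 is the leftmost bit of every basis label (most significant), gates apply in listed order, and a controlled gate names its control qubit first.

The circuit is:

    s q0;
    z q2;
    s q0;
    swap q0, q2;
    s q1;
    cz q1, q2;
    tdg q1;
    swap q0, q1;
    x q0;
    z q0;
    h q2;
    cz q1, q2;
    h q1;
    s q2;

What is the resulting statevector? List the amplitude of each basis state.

The final amplitudes are 0 on |000>, 0 on |001>, 0 on |010>, 0 on |011>, -1/2 on |100>, -I/2 on |101>, -1/2 on |110>, -I/2 on |111>.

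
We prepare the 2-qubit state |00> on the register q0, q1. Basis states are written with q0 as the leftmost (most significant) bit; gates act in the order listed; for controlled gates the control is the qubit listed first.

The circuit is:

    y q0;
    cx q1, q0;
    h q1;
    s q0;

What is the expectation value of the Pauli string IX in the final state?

The expectation value of IX is 1.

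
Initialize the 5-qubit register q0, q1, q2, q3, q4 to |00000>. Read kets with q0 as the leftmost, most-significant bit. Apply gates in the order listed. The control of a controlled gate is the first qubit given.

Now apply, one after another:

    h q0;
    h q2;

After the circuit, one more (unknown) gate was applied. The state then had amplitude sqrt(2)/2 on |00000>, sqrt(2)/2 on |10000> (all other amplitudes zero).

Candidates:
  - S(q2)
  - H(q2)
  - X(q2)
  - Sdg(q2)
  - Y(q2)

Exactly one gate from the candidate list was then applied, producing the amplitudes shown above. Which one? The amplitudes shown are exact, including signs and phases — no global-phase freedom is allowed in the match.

It was H(q2) that produced the state shown.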